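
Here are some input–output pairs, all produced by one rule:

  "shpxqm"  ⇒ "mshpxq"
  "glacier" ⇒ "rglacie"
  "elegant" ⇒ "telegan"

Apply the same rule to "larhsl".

The transformation: move the last character to the front.
"larhsl" → "llarhs".

llarhs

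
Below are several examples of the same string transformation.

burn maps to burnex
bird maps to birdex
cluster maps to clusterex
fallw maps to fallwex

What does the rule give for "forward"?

The transformation: append "ex".
"forward" → "forwardex".

forwardex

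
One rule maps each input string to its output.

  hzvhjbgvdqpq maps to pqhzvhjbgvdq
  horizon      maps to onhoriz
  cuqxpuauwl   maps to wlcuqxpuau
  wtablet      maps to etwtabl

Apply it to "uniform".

rmunifo

Looking at the pairs, the operation is to move the last 2 characters to the front (rotate right by 2).
For "uniform" the result is "rmunifo".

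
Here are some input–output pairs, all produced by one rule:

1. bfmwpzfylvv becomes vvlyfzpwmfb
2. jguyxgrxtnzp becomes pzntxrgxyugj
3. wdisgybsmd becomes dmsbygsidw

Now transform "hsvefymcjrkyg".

gykrjcmyfevsh

Rule — reverse the string.
For "hsvefymcjrkyg" the result is "gykrjcmyfevsh".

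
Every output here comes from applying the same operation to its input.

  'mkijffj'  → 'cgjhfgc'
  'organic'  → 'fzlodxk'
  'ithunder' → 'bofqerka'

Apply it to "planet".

Looking at the pairs, the operation is to shift every letter 3 places backward in the alphabet (wrapping around), then move the last 2 characters to the front (rotate right by 2).
On "planet": the first step gives "mixkbq", and the second then gives "bqmixk".

bqmixk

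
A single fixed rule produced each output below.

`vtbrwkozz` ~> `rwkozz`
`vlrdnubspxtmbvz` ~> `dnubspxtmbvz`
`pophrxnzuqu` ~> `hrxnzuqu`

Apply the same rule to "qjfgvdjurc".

The pattern: delete the first 3 characters.
Applying that to "qjfgvdjurc" gives "gvdjurc".

gvdjurc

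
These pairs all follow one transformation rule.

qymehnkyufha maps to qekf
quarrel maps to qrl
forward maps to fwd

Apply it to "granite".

The pattern: keep one character in every 3, starting at position 1 (positions 1st, 4th, 7th, ...).
On "granite" that produces "gne".

gne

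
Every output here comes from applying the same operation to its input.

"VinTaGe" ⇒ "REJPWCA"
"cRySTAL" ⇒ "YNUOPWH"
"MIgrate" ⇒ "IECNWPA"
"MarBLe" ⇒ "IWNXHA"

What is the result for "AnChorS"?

The transformation: shift every letter 4 places backward in the alphabet (wrapping around), then convert every letter to uppercase.
For "AnChorS", step one produces "WjYdknO"; step two turns that into "WJYDKNO".

WJYDKNO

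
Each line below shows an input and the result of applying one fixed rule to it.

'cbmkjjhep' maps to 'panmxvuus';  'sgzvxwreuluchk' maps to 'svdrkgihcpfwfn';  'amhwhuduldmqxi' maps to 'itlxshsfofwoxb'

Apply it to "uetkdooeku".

vffpevozzp

What's happening: move the last 2 characters to the front (rotate right by 2), then shift every letter 11 places forward in the alphabet (wrapping around).
Applying both steps to "uetkdooeku": "kuuetkdooe", then "vffpevozzp".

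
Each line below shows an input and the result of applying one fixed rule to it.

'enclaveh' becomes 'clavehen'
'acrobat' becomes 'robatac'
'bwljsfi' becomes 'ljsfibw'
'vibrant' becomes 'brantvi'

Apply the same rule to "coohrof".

ohrofco

What's happening: move the first 2 characters to the end (rotate left by 2).
"coohrof" → "ohrofco".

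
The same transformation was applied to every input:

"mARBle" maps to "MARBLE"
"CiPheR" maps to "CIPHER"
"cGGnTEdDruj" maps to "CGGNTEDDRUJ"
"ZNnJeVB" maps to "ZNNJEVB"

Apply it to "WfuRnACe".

WFURNACE

The rule is to convert every letter to uppercase.
Applying that to "WfuRnACe" gives "WFURNACE".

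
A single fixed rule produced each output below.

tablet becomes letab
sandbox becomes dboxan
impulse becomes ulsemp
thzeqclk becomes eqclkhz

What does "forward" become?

Looking at the pairs, the operation is to delete the first character, then move the first 2 characters to the end (rotate left by 2).
For "forward" the result is "wardor".

wardor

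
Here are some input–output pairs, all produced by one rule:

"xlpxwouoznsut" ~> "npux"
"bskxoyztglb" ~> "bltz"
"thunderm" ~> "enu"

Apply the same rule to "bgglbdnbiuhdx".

bdhn

Each output is the input with this applied: sort the characters into alphabetical order, then keep one character in every 3, starting at position 2 (positions 2nd, 5th, 8th, ...).
Applying both steps to "bgglbdnbiuhdx": "bbbddgghilnux", then "bdhn".
(Check on "xlpxwouoznsut": → "lnoopstuuwxxz" → "npux" ✓)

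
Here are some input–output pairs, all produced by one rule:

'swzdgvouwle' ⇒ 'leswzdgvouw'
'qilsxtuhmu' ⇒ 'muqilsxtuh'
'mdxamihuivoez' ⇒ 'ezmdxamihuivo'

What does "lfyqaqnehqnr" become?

The rule is to move the last 2 characters to the front (rotate right by 2).
Doing the same to "lfyqaqnehqnr": "nrlfyqaqnehq".

nrlfyqaqnehq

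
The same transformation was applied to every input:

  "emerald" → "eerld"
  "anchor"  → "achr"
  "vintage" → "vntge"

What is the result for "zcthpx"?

Rule — double every character, then keep one character in every 3, starting at position 2 (positions 2nd, 5th, 8th, ...).
Working it through for "zcthpx": intermediate "zzcctthhppxx", final "zthx".

zthx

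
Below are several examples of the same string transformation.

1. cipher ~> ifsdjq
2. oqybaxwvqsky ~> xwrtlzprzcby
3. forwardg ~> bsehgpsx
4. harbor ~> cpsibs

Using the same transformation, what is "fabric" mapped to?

The rule is to swap the front and back halves of the string, then shift every letter 1 place forward in the alphabet (wrapping around).
For "fabric", step one produces "ricfab"; step two turns that into "sjdgbc".

sjdgbc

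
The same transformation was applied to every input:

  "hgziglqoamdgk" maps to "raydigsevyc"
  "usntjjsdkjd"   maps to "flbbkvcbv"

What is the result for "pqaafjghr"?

Looking at the pairs, the operation is to delete the first 2 characters, then shift every letter 8 places backward in the alphabet (wrapping around).
Applying both steps to "pqaafjghr": "aafjghr", then "ssxbyzj".

ssxbyzj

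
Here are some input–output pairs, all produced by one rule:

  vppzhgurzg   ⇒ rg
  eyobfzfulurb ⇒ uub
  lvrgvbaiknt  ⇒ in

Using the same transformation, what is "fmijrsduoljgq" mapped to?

ulg

In each case the input is transformed by: keep every other character starting from the second (positions 2nd, 4th, 6th, ...), then delete the first 3 characters.
Starting from "fmijrsduoljgq": after the first operation, "mjsulg"; after the second, "ulg".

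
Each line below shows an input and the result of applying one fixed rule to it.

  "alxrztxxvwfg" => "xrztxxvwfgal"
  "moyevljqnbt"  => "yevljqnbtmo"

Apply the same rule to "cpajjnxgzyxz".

Each output is the input with this applied: move the first 2 characters to the end (rotate left by 2).
"cpajjnxgzyxz" → "ajjnxgzyxzcp".

ajjnxgzyxzcp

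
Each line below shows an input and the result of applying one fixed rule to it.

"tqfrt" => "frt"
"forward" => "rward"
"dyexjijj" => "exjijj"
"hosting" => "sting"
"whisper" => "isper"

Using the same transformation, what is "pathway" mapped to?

What's happening: delete the first 2 characters.
Doing the same to "pathway": "thway".

thway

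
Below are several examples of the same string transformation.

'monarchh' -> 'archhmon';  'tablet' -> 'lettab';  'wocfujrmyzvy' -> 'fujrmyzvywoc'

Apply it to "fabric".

ricfab

In each case the input is transformed by: move the first 3 characters to the end (rotate left by 3).
So "fabric" becomes "ricfab".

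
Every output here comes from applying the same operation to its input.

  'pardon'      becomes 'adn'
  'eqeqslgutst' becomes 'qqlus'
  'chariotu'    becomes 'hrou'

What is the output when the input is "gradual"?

In each case the input is transformed by: keep every other character starting from the second (positions 2nd, 4th, 6th, ...).
So "gradual" becomes "rda".

rda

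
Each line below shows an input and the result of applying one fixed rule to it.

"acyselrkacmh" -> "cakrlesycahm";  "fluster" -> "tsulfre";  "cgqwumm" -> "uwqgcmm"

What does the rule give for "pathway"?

whtapya

The pattern: move the last 2 characters to the front (rotate right by 2), then reverse the string.
"pathway" → "aypathw" → "whtapya".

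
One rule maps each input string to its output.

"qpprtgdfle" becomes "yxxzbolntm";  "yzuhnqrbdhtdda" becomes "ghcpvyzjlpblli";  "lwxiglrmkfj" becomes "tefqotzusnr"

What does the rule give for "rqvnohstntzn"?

Looking at the pairs, the operation is to shift every letter 8 places forward in the alphabet (wrapping around).
Applying that to "rqvnohstntzn" gives "zydvwpabvbhv".

zydvwpabvbhv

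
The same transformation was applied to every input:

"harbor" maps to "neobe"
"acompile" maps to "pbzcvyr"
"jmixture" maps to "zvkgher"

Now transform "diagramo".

vntenzb

The transformation: shift every letter 13 places forward in the alphabet (wrapping around) — i.e. ROT13, then delete the first character.
Applying that to "diagramo" gives "vntenzb".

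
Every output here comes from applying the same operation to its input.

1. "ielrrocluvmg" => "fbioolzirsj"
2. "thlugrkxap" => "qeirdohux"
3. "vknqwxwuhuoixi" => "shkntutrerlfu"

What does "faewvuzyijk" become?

cxbtsrwvfg

In each case the input is transformed by: shift every letter 3 places backward in the alphabet (wrapping around), then delete the last character.
For "faewvuzyijk", step one produces "cxbtsrwvfgh"; step two turns that into "cxbtsrwvfg".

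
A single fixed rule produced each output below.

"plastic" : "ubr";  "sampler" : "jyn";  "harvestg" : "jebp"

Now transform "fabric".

jal

The transformation: shift every letter 9 places forward in the alphabet (wrapping around), then keep every other character starting from the second (positions 2nd, 4th, 6th, ...).
"fabric" → "ojkarl" → "jal".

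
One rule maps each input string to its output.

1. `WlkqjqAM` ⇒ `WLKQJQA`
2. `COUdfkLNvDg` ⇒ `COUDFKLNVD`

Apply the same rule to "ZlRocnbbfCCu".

The pattern: delete the last character, then convert every letter to uppercase.
Applying both steps to "ZlRocnbbfCCu": "ZlRocnbbfCC", then "ZLROCNBBFCC".

ZLROCNBBFCC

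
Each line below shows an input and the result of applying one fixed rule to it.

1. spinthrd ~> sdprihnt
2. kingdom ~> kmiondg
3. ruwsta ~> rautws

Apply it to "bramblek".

The transformation: take characters alternately from the front and the back (1st, last, 2nd, 2nd-last, ...).
Applying that to "bramblek" gives "bkrealmb".

bkrealmb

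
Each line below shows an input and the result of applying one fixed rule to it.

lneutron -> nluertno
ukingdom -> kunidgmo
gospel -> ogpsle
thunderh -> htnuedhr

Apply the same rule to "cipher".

ichpre

Rule — swap each adjacent pair of characters (1↔2, 3↔4, ...).
Doing the same to "cipher": "ichpre".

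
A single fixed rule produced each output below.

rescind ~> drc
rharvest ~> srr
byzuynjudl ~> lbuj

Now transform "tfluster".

etu

Looking at the pairs, the operation is to keep one character in every 3, starting at position 1 (positions 1st, 4th, 7th, ...), then move the last character to the front.
"tfluster" → "tue" → "etu".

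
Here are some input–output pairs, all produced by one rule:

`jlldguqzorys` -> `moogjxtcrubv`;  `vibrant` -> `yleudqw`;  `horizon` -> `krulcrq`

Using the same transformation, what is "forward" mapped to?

The transformation: shift every letter 3 places forward in the alphabet (wrapping around).
On "forward" that produces "iruzdug".

iruzdug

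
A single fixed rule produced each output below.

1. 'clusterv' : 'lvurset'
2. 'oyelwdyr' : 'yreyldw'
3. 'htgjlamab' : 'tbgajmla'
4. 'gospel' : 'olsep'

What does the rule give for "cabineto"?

The pattern: delete the first character, then take characters alternately from the front and the back (1st, last, 2nd, 2nd-last, ...).
"cabineto" → "abineto" → "aobtien".

aobtien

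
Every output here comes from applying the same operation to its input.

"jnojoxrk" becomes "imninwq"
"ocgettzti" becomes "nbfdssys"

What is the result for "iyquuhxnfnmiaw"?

hxpttgwmemlhz

What's happening: shift every letter 1 place backward in the alphabet (wrapping around), then delete the last character.
Applying both steps to "iyquuhxnfnmiaw": "hxpttgwmemlhzv", then "hxpttgwmemlhz".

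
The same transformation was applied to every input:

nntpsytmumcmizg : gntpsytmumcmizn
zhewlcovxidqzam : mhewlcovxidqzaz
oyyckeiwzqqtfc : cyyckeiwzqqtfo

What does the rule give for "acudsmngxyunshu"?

The pattern: swap the first and last characters.
On "acudsmngxyunshu" that produces "ucudsmngxyunsha".

ucudsmngxyunsha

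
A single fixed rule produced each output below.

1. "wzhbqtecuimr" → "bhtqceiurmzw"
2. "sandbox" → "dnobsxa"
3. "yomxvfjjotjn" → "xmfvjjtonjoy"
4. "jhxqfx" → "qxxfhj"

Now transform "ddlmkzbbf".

The pattern: move the first 2 characters to the end (rotate left by 2), then swap each adjacent pair of characters (1↔2, 3↔4, ...).
"ddlmkzbbf" → "lmkzbbfdd" → "mlzkbbdfd".

mlzkbbdfd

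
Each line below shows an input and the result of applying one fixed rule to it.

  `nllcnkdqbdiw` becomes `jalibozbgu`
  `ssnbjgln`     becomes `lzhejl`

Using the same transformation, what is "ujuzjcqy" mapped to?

Rule — shift every letter 2 places backward in the alphabet (wrapping around), then delete the first 2 characters.
For "ujuzjcqy", step one produces "shsxhaow"; step two turns that into "sxhaow".

sxhaow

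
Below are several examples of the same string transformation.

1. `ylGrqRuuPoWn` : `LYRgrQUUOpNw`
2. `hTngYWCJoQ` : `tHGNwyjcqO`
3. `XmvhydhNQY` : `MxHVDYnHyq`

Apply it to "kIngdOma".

The pattern: flip the case of every letter, then swap each adjacent pair of characters (1↔2, 3↔4, ...).
On "kIngdOma": the first step gives "KiNGDoMA", and the second then gives "iKGNoDAM".

iKGNoDAM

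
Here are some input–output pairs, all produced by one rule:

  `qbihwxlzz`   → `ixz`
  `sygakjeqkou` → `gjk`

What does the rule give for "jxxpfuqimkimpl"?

Looking at the pairs, the operation is to keep one character in every 3, starting at position 3 (positions 3rd, 6th, 9th, ...).
Applying that to "jxxpfuqimkimpl" gives "xumm".

xumm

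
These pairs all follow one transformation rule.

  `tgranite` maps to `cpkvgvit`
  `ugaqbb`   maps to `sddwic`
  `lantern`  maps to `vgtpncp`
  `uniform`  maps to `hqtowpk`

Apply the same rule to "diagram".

itcofkc

The rule is to move the first 3 characters to the end (rotate left by 3), then shift every letter 2 places forward in the alphabet (wrapping around).
For "diagram", step one produces "gramdia"; step two turns that into "itcofkc".
(Check on "tgranite": → "anitetgr" → "cpkvgvit" ✓)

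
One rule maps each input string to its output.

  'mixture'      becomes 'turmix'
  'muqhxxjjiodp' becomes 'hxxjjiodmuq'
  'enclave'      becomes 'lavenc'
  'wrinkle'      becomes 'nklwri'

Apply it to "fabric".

Each output is the input with this applied: delete the last character, then move the first 3 characters to the end (rotate left by 3).
Applying both steps to "fabric": "fabri", then "rifab".
(Check on "muqhxxjjiodp": → "muqhxxjjiod" → "hxxjjiodmuq" ✓)

rifab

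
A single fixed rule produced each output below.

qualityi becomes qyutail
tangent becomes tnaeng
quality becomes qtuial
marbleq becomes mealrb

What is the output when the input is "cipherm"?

crieph

The pattern: delete the last character, then take characters alternately from the front and the back (1st, last, 2nd, 2nd-last, ...).
On "cipherm" that produces "crieph".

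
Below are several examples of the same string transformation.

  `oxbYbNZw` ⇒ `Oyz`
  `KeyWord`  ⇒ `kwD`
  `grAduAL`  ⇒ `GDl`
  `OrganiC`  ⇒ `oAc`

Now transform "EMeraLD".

eRd

Looking at the pairs, the operation is to keep one character in every 3, starting at position 1 (positions 1st, 4th, 7th, ...), then flip the case of every letter.
On "EMeraLD": the first step gives "ErD", and the second then gives "eRd".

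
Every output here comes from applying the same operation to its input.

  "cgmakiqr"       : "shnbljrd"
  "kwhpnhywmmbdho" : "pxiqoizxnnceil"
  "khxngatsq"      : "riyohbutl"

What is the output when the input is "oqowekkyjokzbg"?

In each case the input is transformed by: shift every letter 1 place forward in the alphabet (wrapping around), then swap the first and last characters.
Starting from "oqowekkyjokzbg": after the first operation, "prpxfllzkplach"; after the second, "hrpxfllzkplacp".

hrpxfllzkplacp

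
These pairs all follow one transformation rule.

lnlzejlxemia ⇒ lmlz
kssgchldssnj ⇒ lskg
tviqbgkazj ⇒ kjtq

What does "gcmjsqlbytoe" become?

Looking at the pairs, the operation is to keep one character in every 3, starting at position 1 (positions 1st, 4th, 7th, ...), then swap the front and back halves of the string.
Working it through for "gcmjsqlbytoe": intermediate "gjlt", final "ltgj".

ltgj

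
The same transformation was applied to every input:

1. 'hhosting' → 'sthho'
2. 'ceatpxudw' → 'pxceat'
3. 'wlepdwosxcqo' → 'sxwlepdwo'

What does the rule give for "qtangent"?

In each case the input is transformed by: delete the last 3 characters, then move the last 2 characters to the front (rotate right by 2).
Starting from "qtangent": after the first operation, "qtang"; after the second, "ngqta".

ngqta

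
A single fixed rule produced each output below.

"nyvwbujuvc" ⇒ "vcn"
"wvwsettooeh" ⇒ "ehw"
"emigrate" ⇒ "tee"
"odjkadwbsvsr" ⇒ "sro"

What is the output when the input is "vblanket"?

etv

The pattern: move the last 2 characters to the front (rotate right by 2), then keep only the first 3 characters.
Working it through for "vblanket": intermediate "etvblank", final "etv".
(Check on "odjkadwbsvsr": → "srodjkadwbsv" → "sro" ✓)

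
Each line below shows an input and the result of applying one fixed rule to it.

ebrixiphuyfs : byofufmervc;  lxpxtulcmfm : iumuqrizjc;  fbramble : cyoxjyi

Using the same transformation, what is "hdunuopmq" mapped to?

earkrlmj

What's happening: delete the last character, then shift every letter 3 places backward in the alphabet (wrapping around).
Applying both steps to "hdunuopmq": "hdunuopm", then "earkrlmj".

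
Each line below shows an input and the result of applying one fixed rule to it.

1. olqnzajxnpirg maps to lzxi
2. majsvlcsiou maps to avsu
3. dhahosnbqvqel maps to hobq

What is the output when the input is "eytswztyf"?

ywy

Looking at the pairs, the operation is to keep one character in every 3, starting at position 2 (positions 2nd, 5th, 8th, ...).
For "eytswztyf" the result is "ywy".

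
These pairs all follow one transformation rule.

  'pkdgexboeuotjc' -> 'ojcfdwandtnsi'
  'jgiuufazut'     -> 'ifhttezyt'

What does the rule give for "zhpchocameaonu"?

The rule is to delete the last character, then shift every letter 1 place backward in the alphabet (wrapping around).
For "zhpchocameaonu", step one produces "zhpchocameaon"; step two turns that into "ygobgnbzldznm".

ygobgnbzldznm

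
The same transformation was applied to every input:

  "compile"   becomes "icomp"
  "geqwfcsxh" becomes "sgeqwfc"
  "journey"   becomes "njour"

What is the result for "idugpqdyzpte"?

The transformation: delete the last 2 characters, then move the last character to the front.
"idugpqdyzpte" → "idugpqdyzp" → "pidugpqdyz".
(Check on "geqwfcsxh": → "geqwfcs" → "sgeqwfc" ✓)

pidugpqdyz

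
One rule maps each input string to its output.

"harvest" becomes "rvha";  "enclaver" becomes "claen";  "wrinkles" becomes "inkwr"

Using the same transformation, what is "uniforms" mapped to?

ifoun

In each case the input is transformed by: delete the last 3 characters, then move the first 2 characters to the end (rotate left by 2).
Starting from "uniforms": after the first operation, "unifo"; after the second, "ifoun".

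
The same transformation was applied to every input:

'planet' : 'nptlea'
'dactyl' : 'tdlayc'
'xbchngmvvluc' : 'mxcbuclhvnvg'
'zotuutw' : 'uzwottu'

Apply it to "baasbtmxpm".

The rule is to take characters alternately from the front and the back (1st, last, 2nd, 2nd-last, ...), then move the last character to the front.
Starting from "baasbtmxpm": after the first operation, "bmapaxsmbt"; after the second, "tbmapaxsmb".

tbmapaxsmb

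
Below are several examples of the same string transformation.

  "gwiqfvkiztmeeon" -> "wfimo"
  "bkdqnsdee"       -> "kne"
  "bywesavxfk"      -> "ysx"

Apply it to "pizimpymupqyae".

immqe

Rule — keep one character in every 3, starting at position 2 (positions 2nd, 5th, 8th, ...).
Applying that to "pizimpymupqyae" gives "immqe".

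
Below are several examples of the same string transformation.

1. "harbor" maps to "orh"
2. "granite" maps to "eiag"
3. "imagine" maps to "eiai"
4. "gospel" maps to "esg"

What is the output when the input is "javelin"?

nlvj

The pattern: keep every other character starting from the first (positions 1st, 3rd, 5th, ...), then reverse the string.
Working it through for "javelin": intermediate "jvln", final "nlvj".
(Check on "granite": → "gaie" → "eiag" ✓)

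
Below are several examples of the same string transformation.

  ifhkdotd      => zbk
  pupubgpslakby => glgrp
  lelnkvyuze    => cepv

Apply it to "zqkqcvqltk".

What's happening: shift every letter 9 places backward in the alphabet (wrapping around), then keep one character in every 3, starting at position 1 (positions 1st, 4th, 7th, ...).
"zqkqcvqltk" → "qhhb".

qhhb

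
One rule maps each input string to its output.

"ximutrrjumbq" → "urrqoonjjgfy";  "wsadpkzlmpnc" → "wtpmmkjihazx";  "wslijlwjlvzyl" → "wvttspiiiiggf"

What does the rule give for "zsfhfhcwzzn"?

wwwtpkeeccz

Rule — sort the characters into reverse alphabetical order, then shift every letter 3 places backward in the alphabet (wrapping around).
"zsfhfhcwzzn" → "zzzwsnhhffc" → "wwwtpkeeccz".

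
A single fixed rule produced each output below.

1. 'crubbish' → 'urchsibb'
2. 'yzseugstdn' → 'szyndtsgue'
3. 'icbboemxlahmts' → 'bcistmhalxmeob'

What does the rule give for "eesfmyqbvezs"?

The transformation: reverse the string, then move the last 3 characters to the front (rotate right by 3).
On "eesfmyqbvezs": the first step gives "szevbqymfsee", and the second then gives "seeszevbqymf".

seeszevbqymf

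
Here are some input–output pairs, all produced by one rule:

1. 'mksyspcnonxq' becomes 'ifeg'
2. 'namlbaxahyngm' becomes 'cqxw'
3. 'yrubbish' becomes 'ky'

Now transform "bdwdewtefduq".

The pattern: shift every letter 10 places backward in the alphabet (wrapping around), then keep one character in every 3, starting at position 3 (positions 3rd, 6th, 9th, ...).
So "bdwdewtefduq" becomes "mmvg".
(Check on "namlbaxahyngm": → "dqcbrqnqxodwc" → "cqxw" ✓)

mmvg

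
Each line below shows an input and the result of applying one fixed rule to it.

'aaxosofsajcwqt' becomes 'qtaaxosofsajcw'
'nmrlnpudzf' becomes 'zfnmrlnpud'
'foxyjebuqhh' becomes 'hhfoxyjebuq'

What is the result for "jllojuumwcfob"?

objllojuumwcf

The transformation: move the last 2 characters to the front (rotate right by 2).
So "jllojuumwcfob" becomes "objllojuumwcf".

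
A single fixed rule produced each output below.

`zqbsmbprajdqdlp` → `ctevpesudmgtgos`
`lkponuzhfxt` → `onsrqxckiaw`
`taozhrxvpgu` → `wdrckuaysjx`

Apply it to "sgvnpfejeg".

vjyqsihmhj

The rule is to shift every letter 3 places forward in the alphabet (wrapping around).
On "sgvnpfejeg" that produces "vjyqsihmhj".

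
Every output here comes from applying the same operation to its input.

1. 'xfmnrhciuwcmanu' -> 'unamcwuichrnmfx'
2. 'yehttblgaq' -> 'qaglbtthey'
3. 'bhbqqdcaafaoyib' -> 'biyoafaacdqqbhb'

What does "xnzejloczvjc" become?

cjvzcoljeznx

The transformation: reverse the string.
"xnzejloczvjc" → "cjvzcoljeznx".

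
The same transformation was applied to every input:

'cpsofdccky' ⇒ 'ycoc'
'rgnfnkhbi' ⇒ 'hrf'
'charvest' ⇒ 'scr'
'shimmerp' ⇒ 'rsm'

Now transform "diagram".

mdg

The transformation: keep one character in every 3, starting at position 1 (positions 1st, 4th, 7th, ...), then move the last character to the front.
Working it through for "diagram": intermediate "dgm", final "mdg".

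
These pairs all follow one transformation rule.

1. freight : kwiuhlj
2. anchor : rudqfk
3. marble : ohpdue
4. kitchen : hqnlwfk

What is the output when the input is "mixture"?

uhplawx

What's happening: move the last 2 characters to the front (rotate right by 2), then shift every letter 3 places forward in the alphabet (wrapping around).
Working it through for "mixture": intermediate "remixtu", final "uhplawx".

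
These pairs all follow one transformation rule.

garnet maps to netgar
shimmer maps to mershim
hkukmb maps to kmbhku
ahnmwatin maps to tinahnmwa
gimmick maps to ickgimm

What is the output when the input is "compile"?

The rule is to move the last 3 characters to the front (rotate right by 3).
For "compile" the result is "ilecomp".

ilecomp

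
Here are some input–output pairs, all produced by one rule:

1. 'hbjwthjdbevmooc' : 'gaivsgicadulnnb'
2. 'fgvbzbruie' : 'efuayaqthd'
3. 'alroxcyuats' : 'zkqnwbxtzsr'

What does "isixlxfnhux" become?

The rule is to shift every letter 1 place backward in the alphabet (wrapping around).
For "isixlxfnhux" the result is "hrhwkwemgtw".

hrhwkwemgtw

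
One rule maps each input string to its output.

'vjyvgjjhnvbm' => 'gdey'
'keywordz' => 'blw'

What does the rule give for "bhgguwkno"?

erk

Looking at the pairs, the operation is to shift every letter 3 places backward in the alphabet (wrapping around), then keep one character in every 3, starting at position 2 (positions 2nd, 5th, 8th, ...).
For "bhgguwkno" the result is "erk".
(Check on "keywordz": → "hbvtloaw" → "blw" ✓)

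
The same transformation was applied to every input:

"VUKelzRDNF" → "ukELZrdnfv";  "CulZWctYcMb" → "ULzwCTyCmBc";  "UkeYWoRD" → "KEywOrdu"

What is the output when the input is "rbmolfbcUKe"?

The pattern: flip the case of every letter, then move the first character to the end.
Starting from "rbmolfbcUKe": after the first operation, "RBMOLFBCukE"; after the second, "BMOLFBCukER".

BMOLFBCukER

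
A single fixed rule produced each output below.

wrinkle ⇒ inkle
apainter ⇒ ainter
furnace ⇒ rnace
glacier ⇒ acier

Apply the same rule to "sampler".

mpler

Rule — delete the first 2 characters.
Applying that to "sampler" gives "mpler".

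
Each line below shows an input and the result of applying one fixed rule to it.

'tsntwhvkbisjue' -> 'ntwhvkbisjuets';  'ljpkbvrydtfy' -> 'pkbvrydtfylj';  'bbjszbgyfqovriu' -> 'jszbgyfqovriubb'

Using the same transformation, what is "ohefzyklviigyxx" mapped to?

The rule is to move the first 2 characters to the end (rotate left by 2).
"ohefzyklviigyxx" → "efzyklviigyxxoh".

efzyklviigyxxoh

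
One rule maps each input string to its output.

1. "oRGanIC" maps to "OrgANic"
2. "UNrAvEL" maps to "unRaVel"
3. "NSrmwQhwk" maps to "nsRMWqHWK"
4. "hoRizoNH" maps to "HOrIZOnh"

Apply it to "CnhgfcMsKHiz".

cNHGFCmSkhIZ

Rule — flip the case of every letter.
So "CnhgfcMsKHiz" becomes "cNHGFCmSkhIZ".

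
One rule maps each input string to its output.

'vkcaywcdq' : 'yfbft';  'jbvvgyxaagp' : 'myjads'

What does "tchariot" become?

wkur

Looking at the pairs, the operation is to keep every other character starting from the first (positions 1st, 3rd, 5th, ...), then shift every letter 3 places forward in the alphabet (wrapping around).
On "tchariot" that produces "wkur".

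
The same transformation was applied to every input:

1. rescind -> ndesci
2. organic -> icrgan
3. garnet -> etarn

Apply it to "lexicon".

onexic

The pattern: delete the first character, then move the last 2 characters to the front (rotate right by 2).
For "lexicon", step one produces "exicon"; step two turns that into "onexic".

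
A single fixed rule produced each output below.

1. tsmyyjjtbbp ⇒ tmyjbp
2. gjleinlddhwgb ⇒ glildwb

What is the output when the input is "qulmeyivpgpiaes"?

In each case the input is transformed by: keep every other character starting from the first (positions 1st, 3rd, 5th, ...).
So "qulmeyivpgpiaes" becomes "qleippas".

qleippas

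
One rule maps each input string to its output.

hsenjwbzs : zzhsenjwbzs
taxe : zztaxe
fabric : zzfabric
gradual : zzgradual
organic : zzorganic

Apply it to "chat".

In each case the input is transformed by: prepend "zz".
Applying that to "chat" gives "zzchat".

zzchat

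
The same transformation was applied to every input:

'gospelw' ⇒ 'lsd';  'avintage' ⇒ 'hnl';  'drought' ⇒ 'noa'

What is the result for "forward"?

hyk

Each output is the input with this applied: shift every letter 7 places forward in the alphabet (wrapping around), then keep only the last 3 characters.
For "forward", step one produces "mvydhyk"; step two turns that into "hyk".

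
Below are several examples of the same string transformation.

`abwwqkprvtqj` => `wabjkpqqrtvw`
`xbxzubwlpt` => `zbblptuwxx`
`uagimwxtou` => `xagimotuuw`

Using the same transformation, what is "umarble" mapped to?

uabelmr

What's happening: sort the characters into alphabetical order, then move the last character to the front.
"umarble" → "abelmru" → "uabelmr".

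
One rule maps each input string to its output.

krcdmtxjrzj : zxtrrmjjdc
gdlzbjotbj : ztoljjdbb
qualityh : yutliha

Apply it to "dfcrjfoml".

romljffc

Looking at the pairs, the operation is to delete the first character, then sort the characters into reverse alphabetical order.
"dfcrjfoml" → "fcrjfoml" → "romljffc".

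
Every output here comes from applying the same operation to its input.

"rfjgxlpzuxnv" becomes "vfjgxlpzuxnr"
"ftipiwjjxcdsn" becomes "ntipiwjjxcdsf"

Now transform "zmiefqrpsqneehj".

jmiefqrpsqneehz

The pattern: swap the first and last characters.
Doing the same to "zmiefqrpsqneehj": "jmiefqrpsqneehz".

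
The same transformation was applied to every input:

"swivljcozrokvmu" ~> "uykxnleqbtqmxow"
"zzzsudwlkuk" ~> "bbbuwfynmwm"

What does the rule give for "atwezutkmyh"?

cvygbwvmoaj

Rule — shift every letter 2 places forward in the alphabet (wrapping around).
On "atwezutkmyh" that produces "cvygbwvmoaj".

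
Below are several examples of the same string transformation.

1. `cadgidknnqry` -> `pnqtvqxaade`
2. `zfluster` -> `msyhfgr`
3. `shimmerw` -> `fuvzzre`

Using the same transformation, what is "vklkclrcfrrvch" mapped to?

The transformation: shift every letter 13 places forward in the alphabet (wrapping around) — i.e. ROT13, then delete the last character.
Doing the same to "vklkclrcfrrvch": "ixyxpyepseeip".

ixyxpyepseeip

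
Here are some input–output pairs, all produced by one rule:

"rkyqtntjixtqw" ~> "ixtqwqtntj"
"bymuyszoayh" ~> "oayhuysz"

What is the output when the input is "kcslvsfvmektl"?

mektllvsfv

What's happening: delete the first 3 characters, then swap the front and back halves of the string.
Starting from "kcslvsfvmektl": after the first operation, "lvsfvmektl"; after the second, "mektllvsfv".
(Check on "bymuyszoayh": → "uyszoayh" → "oayhuysz" ✓)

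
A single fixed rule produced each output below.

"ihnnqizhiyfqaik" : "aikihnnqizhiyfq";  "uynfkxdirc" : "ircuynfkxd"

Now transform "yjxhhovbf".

vbfyjxhho

Looking at the pairs, the operation is to move the last 3 characters to the front (rotate right by 3).
"yjxhhovbf" → "vbfyjxhho".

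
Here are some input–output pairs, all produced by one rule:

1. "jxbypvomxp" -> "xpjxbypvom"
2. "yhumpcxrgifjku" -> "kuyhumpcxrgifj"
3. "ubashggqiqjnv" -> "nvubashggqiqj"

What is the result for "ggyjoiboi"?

The transformation: move the last 2 characters to the front (rotate right by 2).
So "ggyjoiboi" becomes "oiggyjoib".

oiggyjoib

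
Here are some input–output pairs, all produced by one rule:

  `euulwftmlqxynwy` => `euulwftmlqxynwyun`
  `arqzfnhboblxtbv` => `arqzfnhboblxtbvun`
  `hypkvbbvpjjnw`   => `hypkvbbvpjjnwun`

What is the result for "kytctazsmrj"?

kytctazsmrjun

The transformation: append "un".
Applying that to "kytctazsmrj" gives "kytctazsmrjun".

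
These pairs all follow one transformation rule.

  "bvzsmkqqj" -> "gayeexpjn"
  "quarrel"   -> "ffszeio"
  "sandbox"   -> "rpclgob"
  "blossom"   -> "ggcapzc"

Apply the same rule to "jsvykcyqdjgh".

myqmerxuvxgj

The pattern: shift every letter 12 places backward in the alphabet (wrapping around), then move the first 3 characters to the end (rotate left by 3).
Applying that to "jsvykcyqdjgh" gives "myqmerxuvxgj".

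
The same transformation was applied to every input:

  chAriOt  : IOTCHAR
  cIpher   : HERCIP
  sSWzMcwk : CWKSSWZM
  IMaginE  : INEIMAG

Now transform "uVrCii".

The rule is to move the last 3 characters to the front (rotate right by 3), then convert every letter to uppercase.
Starting from "uVrCii": after the first operation, "CiiuVr"; after the second, "CIIUVR".

CIIUVR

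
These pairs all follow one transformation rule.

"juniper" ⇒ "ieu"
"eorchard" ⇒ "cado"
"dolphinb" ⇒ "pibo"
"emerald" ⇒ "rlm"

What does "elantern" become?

The pattern: keep every other character starting from the second (positions 2nd, 4th, 6th, ...), then move the first character to the end.
On "elantern": the first step gives "lnen", and the second then gives "nenl".
(Check on "dolphinb": → "opib" → "pibo" ✓)

nenl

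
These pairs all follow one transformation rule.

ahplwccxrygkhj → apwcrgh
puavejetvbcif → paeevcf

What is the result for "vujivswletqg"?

vjvweq

The transformation: keep every other character starting from the first (positions 1st, 3rd, 5th, ...).
For "vujivswletqg" the result is "vjvweq".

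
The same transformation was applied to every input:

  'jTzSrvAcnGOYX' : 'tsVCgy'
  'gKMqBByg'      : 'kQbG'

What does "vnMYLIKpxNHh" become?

Each output is the input with this applied: flip the case of every letter, then keep every other character starting from the second (positions 2nd, 4th, 6th, ...).
Doing the same to "vnMYLIKpxNHh": "NyiPnH".

NyiPnH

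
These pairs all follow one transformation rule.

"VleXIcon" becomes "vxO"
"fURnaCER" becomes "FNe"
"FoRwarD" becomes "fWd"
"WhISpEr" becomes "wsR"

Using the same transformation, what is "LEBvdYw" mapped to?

lVW

The rule is to keep one character in every 3, starting at position 1 (positions 1st, 4th, 7th, ...), then flip the case of every letter.
"LEBvdYw" → "Lvw" → "lVW".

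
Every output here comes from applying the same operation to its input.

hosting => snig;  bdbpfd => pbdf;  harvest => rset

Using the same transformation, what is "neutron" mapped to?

uorn

What's happening: swap each adjacent pair of characters (1↔2, 3↔4, ...), then keep only the last 4 characters.
For "neutron", step one produces "entuorn"; step two turns that into "uorn".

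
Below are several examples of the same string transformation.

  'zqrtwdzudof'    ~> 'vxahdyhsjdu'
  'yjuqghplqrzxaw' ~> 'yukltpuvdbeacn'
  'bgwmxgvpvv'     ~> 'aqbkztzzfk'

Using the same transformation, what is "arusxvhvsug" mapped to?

Rule — move the first 2 characters to the end (rotate left by 2), then shift every letter 4 places forward in the alphabet (wrapping around).
"arusxvhvsug" → "usxvhvsugar" → "ywbzlzwykev".

ywbzlzwykev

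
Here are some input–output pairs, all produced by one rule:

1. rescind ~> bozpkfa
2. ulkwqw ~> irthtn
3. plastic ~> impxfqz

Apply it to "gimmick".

Looking at the pairs, the operation is to shift every letter 3 places backward in the alphabet (wrapping around), then swap each adjacent pair of characters (1↔2, 3↔4, ...).
Starting from "gimmick": after the first operation, "dfjjfzh"; after the second, "fdjjzfh".
(Check on "plastic": → "mixpqfz" → "impxfqz" ✓)

fdjjzfh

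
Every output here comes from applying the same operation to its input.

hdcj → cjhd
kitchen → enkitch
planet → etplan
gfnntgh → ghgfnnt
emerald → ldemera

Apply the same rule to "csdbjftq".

tqcsdbjf

The pattern: move the last 2 characters to the front (rotate right by 2).
Doing the same to "csdbjftq": "tqcsdbjf".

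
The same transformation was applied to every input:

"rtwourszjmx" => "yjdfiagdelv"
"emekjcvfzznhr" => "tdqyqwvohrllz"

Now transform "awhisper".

qdmitueb

What's happening: move the last 2 characters to the front (rotate right by 2), then shift every letter 12 places forward in the alphabet (wrapping around).
Working it through for "awhisper": intermediate "erawhisp", final "qdmitueb".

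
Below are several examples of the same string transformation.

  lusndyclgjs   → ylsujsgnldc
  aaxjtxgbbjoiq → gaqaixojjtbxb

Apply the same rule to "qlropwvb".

What's happening: take characters alternately from the front and the back (1st, last, 2nd, 2nd-last, ...), then move the last character to the front.
On "qlropwvb": the first step gives "qblvrwop", and the second then gives "pqblvrwo".

pqblvrwo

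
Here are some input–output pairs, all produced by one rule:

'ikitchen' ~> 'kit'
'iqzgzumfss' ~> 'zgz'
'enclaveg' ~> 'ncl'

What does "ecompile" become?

com

The pattern: swap the front and back halves of the string, then keep only the last 3 characters.
Applying both steps to "ecompile": "pileecom", then "com".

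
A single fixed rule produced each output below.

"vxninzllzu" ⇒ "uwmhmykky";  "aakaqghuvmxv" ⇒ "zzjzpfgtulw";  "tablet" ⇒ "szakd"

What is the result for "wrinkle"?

vqhmjk

Looking at the pairs, the operation is to delete the last character, then shift every letter 1 place backward in the alphabet (wrapping around).
So "wrinkle" becomes "vqhmjk".
(Check on "vxninzllzu": → "vxninzllz" → "uwmhmykky" ✓)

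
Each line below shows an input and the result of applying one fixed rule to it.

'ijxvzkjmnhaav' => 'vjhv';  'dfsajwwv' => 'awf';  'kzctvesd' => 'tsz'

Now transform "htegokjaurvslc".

The pattern: move the first 2 characters to the end (rotate left by 2), then keep one character in every 3, starting at position 2 (positions 2nd, 5th, 8th, ...).
For "htegokjaurvslc", step one produces "egokjaurvslcht"; step two turns that into "gjrlt".
(Check on "ijxvzkjmnhaav": → "xvzkjmnhaavij" → "vjhv" ✓)

gjrlt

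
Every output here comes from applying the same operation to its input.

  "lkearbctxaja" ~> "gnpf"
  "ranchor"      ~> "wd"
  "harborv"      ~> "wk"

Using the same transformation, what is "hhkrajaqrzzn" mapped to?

dwmv

The rule is to keep one character in every 3, starting at position 2 (positions 2nd, 5th, 8th, ...), then shift every letter 4 places backward in the alphabet (wrapping around).
Working it through for "hhkrajaqrzzn": intermediate "haqz", final "dwmv".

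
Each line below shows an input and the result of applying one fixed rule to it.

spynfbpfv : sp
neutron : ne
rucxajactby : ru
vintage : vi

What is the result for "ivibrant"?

Looking at the pairs, the operation is to keep only the first 2 characters.
Doing the same to "ivibrant": "iv".

iv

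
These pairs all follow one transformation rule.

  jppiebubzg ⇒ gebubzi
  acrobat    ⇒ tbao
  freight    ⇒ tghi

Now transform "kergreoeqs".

Looking at the pairs, the operation is to delete the first 3 characters, then swap the first and last characters.
"kergreoeqs" → "greoeqs" → "sreoeqg".

sreoeqg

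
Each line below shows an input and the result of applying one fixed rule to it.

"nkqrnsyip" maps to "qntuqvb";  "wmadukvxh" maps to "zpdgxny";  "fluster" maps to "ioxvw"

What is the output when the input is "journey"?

Rule — delete the last 2 characters, then shift every letter 3 places forward in the alphabet (wrapping around).
Working it through for "journey": intermediate "journ", final "mrxuq".
(Check on "fluster": → "flust" → "ioxvw" ✓)

mrxuq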